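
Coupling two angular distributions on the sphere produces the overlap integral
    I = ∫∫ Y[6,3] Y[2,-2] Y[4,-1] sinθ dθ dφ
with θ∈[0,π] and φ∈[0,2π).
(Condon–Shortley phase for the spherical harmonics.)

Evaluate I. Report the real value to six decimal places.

Checks pass: Σm=0; 12 even; l₃=4∈[4,8].
(2·6+1)(2·2+1)(2·4+1) = 585
Δ: 4! 8! 0! / 13! → 1/6435
sum: t=2:+1/2304 = 1/2304
3j²(6 2 4; 0 0 0) = Δ·Π!·Σ² = 5/143  (sign +1)
sum: t=0:+1/17280 = 1/17280
3j²(6 2 4; 3 -2 -1) = Δ·Π!·Σ² = 14/715  (sign -1)
combine: 4πI² = 585·5/143·14/715 = 630/1573
take √, sign -1: I = -0.17852580

-0.178526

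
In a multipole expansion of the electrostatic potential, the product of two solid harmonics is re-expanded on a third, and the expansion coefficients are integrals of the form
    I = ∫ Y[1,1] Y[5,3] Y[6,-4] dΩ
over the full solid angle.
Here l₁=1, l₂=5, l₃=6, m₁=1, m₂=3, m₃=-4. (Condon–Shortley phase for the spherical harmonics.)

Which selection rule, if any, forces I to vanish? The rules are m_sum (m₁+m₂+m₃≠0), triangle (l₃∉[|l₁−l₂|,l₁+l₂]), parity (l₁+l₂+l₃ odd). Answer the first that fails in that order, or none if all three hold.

azimuthal sum: 1 + 3 − 4 = 0  ✓
4 ≤ 6 ≤ 6 (triangle on l)  ✓
L = 1 + 5 + 6 = 12 (even)  ✓

none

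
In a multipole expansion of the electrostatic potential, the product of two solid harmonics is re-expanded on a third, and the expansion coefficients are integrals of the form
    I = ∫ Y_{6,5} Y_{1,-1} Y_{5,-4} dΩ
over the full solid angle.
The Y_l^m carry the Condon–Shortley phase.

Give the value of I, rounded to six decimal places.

-0.303018

Rules hold: Σm=0, L=12 even, 5≤5≤7.
N = 13·3·11 = 429
Δ = 2!·10!·0!/13! = 1/858
Racah Σ t=1..1: t=1:−1/14400 = -1/14400
⇒ 3j(6 1 5; 0 0 0)² = 6/143, sgn +1
Racah Σ t=0..0: t=0:+1/725760 = 1/725760
⇒ 3j(6 1 5; 5 -1 -4)² = 5/78, sgn -1
4πI² = N·(3j₀)²·(3jₘ)² = 15/13
I = -1·√(1.15385/4π) = -0.30301841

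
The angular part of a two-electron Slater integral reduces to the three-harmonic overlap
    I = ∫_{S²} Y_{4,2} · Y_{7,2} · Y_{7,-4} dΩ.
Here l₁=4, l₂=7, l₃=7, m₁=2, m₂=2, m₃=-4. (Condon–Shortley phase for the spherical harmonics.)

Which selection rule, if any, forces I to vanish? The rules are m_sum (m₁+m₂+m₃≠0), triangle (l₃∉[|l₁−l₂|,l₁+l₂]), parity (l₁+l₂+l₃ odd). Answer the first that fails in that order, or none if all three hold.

none

Σmᵢ = 0  ✓
l₃∈[|l₁−l₂|,l₁+l₂]=[3,11], have l₃=7  ✓
Σlᵢ = 18 ⇒ even  ✓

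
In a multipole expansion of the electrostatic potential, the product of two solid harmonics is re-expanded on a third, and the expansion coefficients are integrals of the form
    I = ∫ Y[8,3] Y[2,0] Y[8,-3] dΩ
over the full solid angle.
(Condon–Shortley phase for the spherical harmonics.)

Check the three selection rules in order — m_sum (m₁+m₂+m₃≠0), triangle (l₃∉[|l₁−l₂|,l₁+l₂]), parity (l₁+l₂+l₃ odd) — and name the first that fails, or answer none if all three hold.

none

m₁+m₂+m₃ = 3 + 0 − 3 = 0  ✓
triangle: |8−2|=6 ≤ l₃=8 ≤ 8+2=10  ✓
parity: l₁+l₂+l₃ = 18 is even  ✓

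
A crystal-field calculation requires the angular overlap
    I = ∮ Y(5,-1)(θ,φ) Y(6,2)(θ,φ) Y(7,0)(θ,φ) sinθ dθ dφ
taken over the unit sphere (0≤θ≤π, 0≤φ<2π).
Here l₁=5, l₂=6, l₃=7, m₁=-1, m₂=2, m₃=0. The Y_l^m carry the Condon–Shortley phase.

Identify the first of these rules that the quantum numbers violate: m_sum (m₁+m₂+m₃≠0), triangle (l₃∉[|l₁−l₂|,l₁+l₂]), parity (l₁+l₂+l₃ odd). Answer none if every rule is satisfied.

m₁+m₂+m₃ = -1 + 2 + 0 = 1  ✗
triangle: |5−6|=1 ≤ l₃=7 ≤ 5+6=11
parity: l₁+l₂+l₃ = 18 is even

m_sum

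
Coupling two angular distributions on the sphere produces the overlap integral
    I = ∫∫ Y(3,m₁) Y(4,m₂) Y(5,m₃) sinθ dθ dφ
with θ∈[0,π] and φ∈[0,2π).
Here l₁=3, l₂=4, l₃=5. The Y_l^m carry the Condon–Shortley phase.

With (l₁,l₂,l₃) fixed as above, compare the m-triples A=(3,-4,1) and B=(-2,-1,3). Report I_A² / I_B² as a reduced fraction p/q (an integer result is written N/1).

Shared (l₁,l₂,l₃)=(3,4,5): N and (l;000)² cancel in I_A²/I_B².
A: Δ = 2!·4!·6!/13! = 1/180180; Racah Σ t=0..0: t=0:+1/34560 = 1/34560; ⇒ 3j(3 4 5; 3 -4 1)² = 1/429, sgn +1
B: Δ = 2!·4!·6!/13! = 1/180180; Racah Σ t=1..2: t=1:−1/1152 t=2:+1/1440 = -1/5760; ⇒ 3j(3 4 5; -2 -1 3)² = 1/858, sgn -1
I_A²/I_B² = (1/429)/(1/858) = 2/1

2/1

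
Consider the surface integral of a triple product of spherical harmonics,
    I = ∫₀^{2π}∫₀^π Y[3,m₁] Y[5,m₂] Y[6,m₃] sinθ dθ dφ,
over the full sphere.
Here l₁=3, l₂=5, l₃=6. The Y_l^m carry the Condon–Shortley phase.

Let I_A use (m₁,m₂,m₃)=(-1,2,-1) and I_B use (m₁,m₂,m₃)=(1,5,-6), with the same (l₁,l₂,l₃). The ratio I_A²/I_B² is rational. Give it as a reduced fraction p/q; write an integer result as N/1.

Shared (l₁,l₂,l₃)=(3,5,6): N and (l;000)² cancel in I_A²/I_B².
A: Δ = 2!·4!·8!/15! = 1/675675; Racah Σ t=0..2: t=0:+1/241920 t=1:−1/8640 t=2:+1/5760 = 1/16128; ⇒ 3j(3 5 6; -1 2 -1)² = 5/1001, sgn -1
B: Δ = 2!·4!·8!/15! = 1/675675; Racah Σ t=2..2: t=2:+1/1935360 = 1/1935360; ⇒ 3j(3 5 6; 1 5 -6)² = 3/91, sgn +1
I_A²/I_B² = (5/1001)/(3/91) = 5/33

5/33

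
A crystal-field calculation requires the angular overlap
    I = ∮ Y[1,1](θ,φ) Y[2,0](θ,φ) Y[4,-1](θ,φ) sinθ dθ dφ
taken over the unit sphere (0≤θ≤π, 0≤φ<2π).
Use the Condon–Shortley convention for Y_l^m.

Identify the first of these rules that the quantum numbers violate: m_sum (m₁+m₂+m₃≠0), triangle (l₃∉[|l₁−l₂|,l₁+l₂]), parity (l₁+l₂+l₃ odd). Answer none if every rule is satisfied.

m₁+m₂+m₃ = 1 + 0 − 1 = 0  ✓
triangle: |1−2|=1 ≤ l₃=4 ≤ 1+2=3  ✗
parity: l₁+l₂+l₃ = 7 is odd

triangle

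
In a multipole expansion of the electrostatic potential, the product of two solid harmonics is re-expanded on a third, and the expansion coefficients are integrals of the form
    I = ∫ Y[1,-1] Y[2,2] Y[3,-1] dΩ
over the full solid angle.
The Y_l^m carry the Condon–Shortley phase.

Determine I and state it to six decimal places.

-0.082589

Checks pass: Σm=0; 6 even; l₃=3∈[1,3].
(2·1+1)(2·2+1)(2·3+1) = 105
Δ: 0! 2! 4! / 7! → 1/105
sum: t=0:+1/4 = 1/4
3j²(1 2 3; 0 0 0) = Δ·Π!·Σ² = 3/35  (sign -1)
sum: t=0:+1/48 = 1/48
3j²(1 2 3; -1 2 -1) = Δ·Π!·Σ² = 1/105  (sign +1)
combine: 4πI² = 105·3/35·1/105 = 3/35
take √, sign -1: I = -0.08258890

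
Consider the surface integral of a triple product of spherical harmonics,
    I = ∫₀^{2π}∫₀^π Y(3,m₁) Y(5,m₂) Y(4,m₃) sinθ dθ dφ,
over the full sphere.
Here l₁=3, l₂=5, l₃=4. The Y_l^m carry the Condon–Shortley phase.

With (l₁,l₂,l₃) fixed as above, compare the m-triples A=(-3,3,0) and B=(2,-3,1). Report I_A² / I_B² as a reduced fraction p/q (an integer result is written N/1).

Same 3,5,4: normalisation and zero-m 3j drop out of the ratio.
A: Δ: 4! 2! 6! / 13! → 1/180180; sum: t=4:+1/2304 = 1/2304; 3j²(3 5 4; -3 3 0) = Δ·Π!·Σ² = 5/143  (sign +1)
B: Δ: 4! 2! 6! / 13! → 1/180180; sum: t=0:+1/1152 t=1:−1/1440 = 1/5760; 3j²(3 5 4; 2 -3 1) = Δ·Π!·Σ² = 1/858  (sign -1)
I_A²/I_B² = (5/143)/(1/858) = 30/1

30/1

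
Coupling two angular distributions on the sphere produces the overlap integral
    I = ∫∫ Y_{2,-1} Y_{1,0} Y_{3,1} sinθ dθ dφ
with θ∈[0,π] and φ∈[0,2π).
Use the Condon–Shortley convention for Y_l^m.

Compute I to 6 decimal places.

m-sum 0 ✓  L=6 even ✓  1≤3≤3 ✓
Π(2lᵢ+1) = 5×3×7 = 105
triangle coeff Δ(2,1,3) = 1/105
Σ_t [0,0]: t=0:+1/4 = 1/4
(3j)²=3/35 [(2 1 3; 0 0 0)], sign=-1
Σ_t [0,0]: t=0:+1/6 = 1/6
(3j)²=8/105 [(2 1 3; -1 0 1)], sign=+1
⇒ 4πI² = 24/35
I = (-1)√(24/35/(4π)) = -0.23359668

-0.233597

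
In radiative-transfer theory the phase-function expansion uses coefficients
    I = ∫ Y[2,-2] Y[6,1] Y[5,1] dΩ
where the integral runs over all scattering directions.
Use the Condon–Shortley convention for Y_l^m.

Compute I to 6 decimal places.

L=13 odd ⇒ parity kills the (l;000) factor ⇒ I = 0

0.000000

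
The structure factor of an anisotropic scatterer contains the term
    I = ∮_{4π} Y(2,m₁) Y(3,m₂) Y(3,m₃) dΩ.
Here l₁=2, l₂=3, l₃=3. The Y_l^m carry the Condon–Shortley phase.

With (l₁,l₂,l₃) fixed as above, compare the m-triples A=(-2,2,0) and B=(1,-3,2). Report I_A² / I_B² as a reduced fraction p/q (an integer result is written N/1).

Shared (l₁,l₂,l₃)=(2,3,3): N and (l;000)² cancel in I_A²/I_B².
A: Δ = 2!·2!·4!/9! = 1/3780; Racah Σ t=2..2: t=2:+1/24 = 1/24; ⇒ 3j(2 3 3; -2 2 0)² = 1/21, sgn -1
B: Δ = 2!·2!·4!/9! = 1/3780; Racah Σ t=0..0: t=0:+1/48 = 1/48; ⇒ 3j(2 3 3; 1 -3 2)² = 5/84, sgn -1
I_A²/I_B² = (1/21)/(5/84) = 4/5

4/5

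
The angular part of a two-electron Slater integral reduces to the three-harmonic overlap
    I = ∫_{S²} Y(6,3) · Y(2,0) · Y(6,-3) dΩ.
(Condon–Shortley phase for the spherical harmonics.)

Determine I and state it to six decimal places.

-0.057344

Checks pass: Σm=0; 14 even; l₃=6∈[4,8].
(2·6+1)(2·2+1)(2·6+1) = 845
Δ: 2! 10! 2! / 15! → 1/90090
sum: t=0:+1/69120 t=1:−1/14400 t=2:+1/69120 = -7/172800
3j²(6 2 6; 0 0 0) = Δ·Π!·Σ² = 14/715  (sign -1)
sum: t=0:+1/120960 t=1:−1/80640 t=2:+1/1451520 = -1/290304
3j²(6 2 6; 3 0 -3) = Δ·Π!·Σ² = 5/2002  (sign +1)
combine: 4πI² = 845·14/715·5/2002 = 5/121
take √, sign -1: I = -0.05734392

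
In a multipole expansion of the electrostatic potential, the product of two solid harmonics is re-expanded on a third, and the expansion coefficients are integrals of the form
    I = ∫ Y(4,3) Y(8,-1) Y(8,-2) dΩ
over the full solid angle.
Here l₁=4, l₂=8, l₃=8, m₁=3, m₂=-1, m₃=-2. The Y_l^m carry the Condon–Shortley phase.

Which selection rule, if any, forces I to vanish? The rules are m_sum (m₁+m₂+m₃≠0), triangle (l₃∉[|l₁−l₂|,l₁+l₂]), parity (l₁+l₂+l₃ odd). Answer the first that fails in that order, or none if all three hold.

none

azimuthal sum: 3 − 1 − 2 = 0  ✓
4 ≤ 8 ≤ 12 (triangle on l)  ✓
L = 4 + 8 + 8 = 20 (even)  ✓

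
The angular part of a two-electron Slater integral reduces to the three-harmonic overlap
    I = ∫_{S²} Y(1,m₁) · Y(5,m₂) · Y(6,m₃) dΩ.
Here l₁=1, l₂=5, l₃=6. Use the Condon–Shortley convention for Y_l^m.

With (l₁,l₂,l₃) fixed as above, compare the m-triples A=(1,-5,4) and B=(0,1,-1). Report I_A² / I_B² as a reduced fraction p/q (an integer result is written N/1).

1/35

l's match ⇒ only the (l;m) 3-j factors differ between A and B.
A: triangle coeff Δ(1,5,6) = 1/858; Σ_t [0,0]: t=0:+1/7257600 = 1/7257600; (3j)²=1/858 [(1 5 6; 1 -5 4)], sign=+1
B: triangle coeff Δ(1,5,6) = 1/858; Σ_t [0,0]: t=0:+1/17280 = 1/17280; (3j)²=35/858 [(1 5 6; 0 1 -1)], sign=-1
I_A²/I_B² = (1/858)/(35/858) = 1/35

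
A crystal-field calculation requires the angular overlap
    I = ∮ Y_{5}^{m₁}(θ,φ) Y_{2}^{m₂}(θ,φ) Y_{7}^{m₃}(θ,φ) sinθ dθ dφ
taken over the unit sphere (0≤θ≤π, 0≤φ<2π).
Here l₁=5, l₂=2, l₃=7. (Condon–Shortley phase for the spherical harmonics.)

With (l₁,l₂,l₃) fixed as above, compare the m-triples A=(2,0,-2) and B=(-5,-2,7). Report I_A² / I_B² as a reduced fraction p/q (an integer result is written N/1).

Shared (l₁,l₂,l₃)=(5,2,7): N and (l;000)² cancel in I_A²/I_B².
A: Δ = 0!·10!·4!/15! = 1/15015; Racah Σ t=0..0: t=0:+1/120960 = 1/120960; ⇒ 3j(5 2 7; 2 0 -2)² = 24/1001, sgn -1
B: Δ = 0!·10!·4!/15! = 1/15015; Racah Σ t=0..0: t=0:+1/87091200 = 1/87091200; ⇒ 3j(5 2 7; -5 -2 7)² = 1/15, sgn +1
I_A²/I_B² = (24/1001)/(1/15) = 360/1001

360/1001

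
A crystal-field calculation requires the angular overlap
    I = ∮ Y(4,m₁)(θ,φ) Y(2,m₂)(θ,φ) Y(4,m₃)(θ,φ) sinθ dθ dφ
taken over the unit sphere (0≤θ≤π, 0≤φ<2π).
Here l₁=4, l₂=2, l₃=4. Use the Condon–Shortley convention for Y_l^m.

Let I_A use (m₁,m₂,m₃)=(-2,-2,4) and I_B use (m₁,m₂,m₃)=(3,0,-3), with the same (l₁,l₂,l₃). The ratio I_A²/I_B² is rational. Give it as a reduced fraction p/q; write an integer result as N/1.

24/7

l's match ⇒ only the (l;m) 3-j factors differ between A and B.
A: triangle coeff Δ(4,2,4) = 1/13860; Σ_t [0,0]: t=0:+1/2880 = 1/2880; (3j)²=2/165 [(4 2 4; -2 -2 4)], sign=+1
B: triangle coeff Δ(4,2,4) = 1/13860; Σ_t [0,1]: t=0:+1/480 t=1:−1/720 = 1/1440; (3j)²=7/1980 [(4 2 4; 3 0 -3)], sign=-1
I_A²/I_B² = (2/165)/(7/1980) = 24/7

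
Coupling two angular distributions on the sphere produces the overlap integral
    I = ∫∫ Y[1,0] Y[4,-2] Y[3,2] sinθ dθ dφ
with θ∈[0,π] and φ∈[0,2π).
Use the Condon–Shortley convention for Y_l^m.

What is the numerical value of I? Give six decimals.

m-sum 0 ✓  L=8 even ✓  3≤3≤5 ✓
Π(2lᵢ+1) = 3×9×7 = 189
triangle coeff Δ(1,4,3) = 1/252
Σ_t [1,1]: t=1:−1/36 = -1/36
(3j)²=4/63 [(1 4 3; 0 0 0)], sign=+1
Σ_t [1,1]: t=1:−1/120 = -1/120
(3j)²=1/21 [(1 4 3; 0 -2 2)], sign=+1
⇒ 4πI² = 4/7
I = (+1)√(4/7/(4π)) = 0.21324362

0.213244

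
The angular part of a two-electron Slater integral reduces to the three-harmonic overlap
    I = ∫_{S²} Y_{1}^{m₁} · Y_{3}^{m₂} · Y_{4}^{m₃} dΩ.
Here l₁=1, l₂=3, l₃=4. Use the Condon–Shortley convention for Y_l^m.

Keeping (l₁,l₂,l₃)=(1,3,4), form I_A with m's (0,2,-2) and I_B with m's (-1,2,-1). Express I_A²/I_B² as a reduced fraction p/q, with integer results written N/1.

4/1

l's match ⇒ only the (l;m) 3-j factors differ between A and B.
A: triangle coeff Δ(1,3,4) = 1/252; Σ_t [0,0]: t=0:+1/120 = 1/120; (3j)²=1/21 [(1 3 4; 0 2 -2)], sign=+1
B: triangle coeff Δ(1,3,4) = 1/252; Σ_t [0,0]: t=0:+1/240 = 1/240; (3j)²=1/84 [(1 3 4; -1 2 -1)], sign=-1
I_A²/I_B² = (1/21)/(1/84) = 4/1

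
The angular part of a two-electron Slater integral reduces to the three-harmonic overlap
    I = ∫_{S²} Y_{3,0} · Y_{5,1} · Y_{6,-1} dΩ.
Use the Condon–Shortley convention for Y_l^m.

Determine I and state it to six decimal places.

-0.123080

Checks pass: Σm=0; 14 even; l₃=6∈[2,8].
(2·3+1)(2·5+1)(2·6+1) = 1001
Δ: 2! 4! 8! / 15! → 1/675675
sum: t=0:+1/8640 t=1:−1/2304 t=2:+1/8640 = -7/34560
3j²(3 5 6; 0 0 0) = Δ·Π!·Σ² = 7/429  (sign -1)
sum: t=0:+1/17280 t=1:−1/2880 t=2:+1/6912 = -1/6912
3j²(3 5 6; 0 1 -1) = Δ·Π!·Σ² = 5/429  (sign +1)
combine: 4πI² = 1001·7/429·5/429 = 245/1287
take √, sign -1: I = -0.12308038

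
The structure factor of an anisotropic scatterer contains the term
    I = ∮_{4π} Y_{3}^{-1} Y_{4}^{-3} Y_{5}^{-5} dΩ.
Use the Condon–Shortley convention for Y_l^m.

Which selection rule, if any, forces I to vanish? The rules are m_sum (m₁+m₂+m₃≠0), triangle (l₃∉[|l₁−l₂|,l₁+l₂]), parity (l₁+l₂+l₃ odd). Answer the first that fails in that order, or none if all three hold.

m_sum

Σmᵢ = -9  ✗
l₃∈[|l₁−l₂|,l₁+l₂]=[1,7], have l₃=5
Σlᵢ = 12 ⇒ even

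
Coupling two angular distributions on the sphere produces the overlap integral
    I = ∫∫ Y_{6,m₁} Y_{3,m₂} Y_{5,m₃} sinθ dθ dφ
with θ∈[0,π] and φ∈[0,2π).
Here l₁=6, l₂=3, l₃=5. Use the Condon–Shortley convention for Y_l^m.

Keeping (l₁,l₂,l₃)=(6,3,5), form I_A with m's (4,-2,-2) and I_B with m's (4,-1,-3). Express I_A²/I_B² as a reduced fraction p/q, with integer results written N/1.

Same 6,3,5: normalisation and zero-m 3j drop out of the ratio.
A: Δ: 4! 8! 2! / 15! → 1/675675; sum: t=0:+1/34560 t=1:−1/60480 = 1/80640; 3j²(6 3 5; 4 -2 -2) = Δ·Π!·Σ² = 6/1001  (sign -1)
B: Δ: 4! 8! 2! / 15! → 1/675675; sum: t=0:+1/69120 t=1:−1/30240 t=2:+1/322560 = -1/64512; 3j²(6 3 5; 4 -1 -3) = Δ·Π!·Σ² = 10/1001  (sign -1)
I_A²/I_B² = (6/1001)/(10/1001) = 3/5

3/5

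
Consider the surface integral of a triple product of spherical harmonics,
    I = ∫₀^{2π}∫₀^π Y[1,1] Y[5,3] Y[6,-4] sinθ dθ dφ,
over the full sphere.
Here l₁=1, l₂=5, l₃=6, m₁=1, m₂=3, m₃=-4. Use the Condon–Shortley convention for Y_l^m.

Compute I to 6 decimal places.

Rules hold: Σm=0, L=12 even, 4≤6≤6.
N = 3·11·13 = 429
Δ = 0!·2!·10!/13! = 1/858
Racah Σ t=0..0: t=0:+1/14400 = 1/14400
⇒ 3j(1 5 6; 0 0 0)² = 6/143, sgn +1
Racah Σ t=0..0: t=0:+1/161280 = 1/161280
⇒ 3j(1 5 6; 1 3 -4)² = 15/286, sgn +1
4πI² = N·(3j₀)²·(3jₘ)² = 135/143
I = +1·√(0.944056/4π) = 0.27409047

0.274090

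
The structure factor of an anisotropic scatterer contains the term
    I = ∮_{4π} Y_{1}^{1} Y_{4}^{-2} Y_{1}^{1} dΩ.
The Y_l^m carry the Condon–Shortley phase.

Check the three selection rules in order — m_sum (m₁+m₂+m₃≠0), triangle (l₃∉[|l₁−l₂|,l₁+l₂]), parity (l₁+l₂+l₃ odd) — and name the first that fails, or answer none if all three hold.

azimuthal sum: 1 − 2 + 1 = 0  ✓
3 ≤ 1 ≤ 5 (triangle on l)  ✗
L = 1 + 4 + 1 = 6 (even)

triangle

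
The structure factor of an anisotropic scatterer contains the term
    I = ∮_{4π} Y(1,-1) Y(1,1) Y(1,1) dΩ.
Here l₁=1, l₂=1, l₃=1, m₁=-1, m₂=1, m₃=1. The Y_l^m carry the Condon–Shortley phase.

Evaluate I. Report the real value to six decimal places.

-1 + 1 + 1 = 1 ≠ 0: azimuthal integral kills it; I = 0

0.000000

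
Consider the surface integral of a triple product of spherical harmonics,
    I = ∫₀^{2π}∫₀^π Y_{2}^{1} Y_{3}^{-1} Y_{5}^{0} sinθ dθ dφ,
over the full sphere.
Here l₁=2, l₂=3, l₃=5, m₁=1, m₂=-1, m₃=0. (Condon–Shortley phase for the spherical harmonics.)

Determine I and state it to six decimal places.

0.169433

Rules hold: Σm=0, L=10 even, 1≤5≤5.
N = 5·7·11 = 385
Δ = 0!·4!·6!/11! = 1/2310
Racah Σ t=0..0: t=0:+1/144 = 1/144
⇒ 3j(2 3 5; 0 0 0)² = 10/231, sgn -1
Racah Σ t=0..0: t=0:+1/288 = 1/288
⇒ 3j(2 3 5; 1 -1 0)² = 5/231, sgn -1
4πI² = N·(3j₀)²·(3jₘ)² = 250/693
I = +1·√(0.36075/4π) = 0.16943318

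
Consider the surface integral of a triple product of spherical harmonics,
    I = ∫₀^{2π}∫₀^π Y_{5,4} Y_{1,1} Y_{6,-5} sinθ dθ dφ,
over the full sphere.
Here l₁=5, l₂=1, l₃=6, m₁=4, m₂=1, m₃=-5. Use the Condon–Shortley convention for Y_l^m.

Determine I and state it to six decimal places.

-0.303018

Rules hold: Σm=0, L=12 even, 4≤6≤6.
N = 11·3·13 = 429
Δ = 0!·10!·2!/13! = 1/858
Racah Σ t=0..0: t=0:+1/14400 = 1/14400
⇒ 3j(5 1 6; 0 0 0)² = 6/143, sgn +1
Racah Σ t=0..0: t=0:+1/725760 = 1/725760
⇒ 3j(5 1 6; 4 1 -5)² = 5/78, sgn -1
4πI² = N·(3j₀)²·(3jₘ)² = 15/13
I = -1·√(1.15385/4π) = -0.30301841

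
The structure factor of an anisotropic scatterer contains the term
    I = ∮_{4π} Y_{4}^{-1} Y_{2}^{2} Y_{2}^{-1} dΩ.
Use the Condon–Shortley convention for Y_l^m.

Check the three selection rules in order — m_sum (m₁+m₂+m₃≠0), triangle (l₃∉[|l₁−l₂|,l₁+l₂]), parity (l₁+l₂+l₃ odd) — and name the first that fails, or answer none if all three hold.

m₁+m₂+m₃ = -1 + 2 − 1 = 0  ✓
triangle: |4−2|=2 ≤ l₃=2 ≤ 4+2=6  ✓
parity: l₁+l₂+l₃ = 8 is even  ✓

none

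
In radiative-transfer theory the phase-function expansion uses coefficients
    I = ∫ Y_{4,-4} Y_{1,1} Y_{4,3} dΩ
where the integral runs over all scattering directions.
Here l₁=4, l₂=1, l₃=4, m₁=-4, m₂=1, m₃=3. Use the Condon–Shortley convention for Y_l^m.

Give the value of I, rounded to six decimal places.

Σlᵢ=9 odd — θ-integrand is odd under cosθ→−cosθ; I=0

0.000000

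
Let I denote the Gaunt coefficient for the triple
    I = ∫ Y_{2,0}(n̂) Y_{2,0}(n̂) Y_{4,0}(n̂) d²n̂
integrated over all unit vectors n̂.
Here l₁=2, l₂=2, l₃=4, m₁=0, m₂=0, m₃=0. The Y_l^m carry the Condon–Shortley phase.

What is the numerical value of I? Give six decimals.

0.241796

Checks pass: Σm=0; 8 even; l₃=4∈[0,4].
(2·2+1)(2·2+1)(2·4+1) = 225
Δ: 0! 4! 4! / 9! → 1/630
sum: t=0:+1/16 = 1/16
3j²(2 2 4; 0 0 0) = Δ·Π!·Σ² = 2/35  (sign +1)
(m-triple is (0,0,0) — same symbol as above.)
combine: 4πI² = 225·2/35·2/35 = 36/49
take √, sign +1: I = 0.24179554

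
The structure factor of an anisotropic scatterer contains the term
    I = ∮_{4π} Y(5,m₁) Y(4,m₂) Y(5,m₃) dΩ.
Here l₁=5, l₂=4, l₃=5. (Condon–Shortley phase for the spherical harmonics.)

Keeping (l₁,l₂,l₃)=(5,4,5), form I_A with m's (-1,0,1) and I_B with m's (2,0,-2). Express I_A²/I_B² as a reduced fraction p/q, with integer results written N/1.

Same 5,4,5: normalisation and zero-m 3j drop out of the ratio.
A: Δ: 4! 6! 4! / 15! → 1/3153150; sum: t=0:+1/414720 t=1:−1/4320 t=2:+1/768 t=3:−1/1296 t=4:+1/27648 = 7/20736; 3j²(5 4 5; -1 0 1) = Δ·Π!·Σ² = 8/1287  (sign +1)
B: Δ: 4! 6! 4! / 15! → 1/3153150; sum: t=0:+1/20736 t=1:−1/1728 t=2:+1/1920 t=3:−1/25920 = -1/20736; 3j²(5 4 5; 2 0 -2) = Δ·Π!·Σ² = 1/2574  (sign +1)
I_A²/I_B² = (8/1287)/(1/2574) = 16/1

16/1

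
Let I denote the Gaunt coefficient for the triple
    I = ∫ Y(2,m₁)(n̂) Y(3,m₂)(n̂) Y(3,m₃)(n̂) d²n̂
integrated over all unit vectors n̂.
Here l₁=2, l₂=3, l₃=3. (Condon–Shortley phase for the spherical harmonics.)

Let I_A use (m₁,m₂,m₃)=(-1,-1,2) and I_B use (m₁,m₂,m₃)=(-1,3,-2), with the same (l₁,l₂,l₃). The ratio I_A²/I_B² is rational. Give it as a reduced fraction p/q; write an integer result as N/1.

3/5

l's match ⇒ only the (l;m) 3-j factors differ between A and B.
A: triangle coeff Δ(2,3,3) = 1/3780; Σ_t [1,2]: t=1:−1/12 t=2:+1/48 = -1/16; (3j)²=1/28 [(2 3 3; -1 -1 2)], sign=+1
B: triangle coeff Δ(2,3,3) = 1/3780; Σ_t [2,2]: t=2:+1/48 = 1/48; (3j)²=5/84 [(2 3 3; -1 3 -2)], sign=-1
I_A²/I_B² = (1/28)/(5/84) = 3/5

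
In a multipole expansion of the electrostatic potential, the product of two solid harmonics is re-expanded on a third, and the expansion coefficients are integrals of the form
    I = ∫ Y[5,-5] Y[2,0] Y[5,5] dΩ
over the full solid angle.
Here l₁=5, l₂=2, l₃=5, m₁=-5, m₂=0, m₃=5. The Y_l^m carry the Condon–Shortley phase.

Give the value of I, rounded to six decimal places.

0.242609

m-sum 0 ✓  L=12 even ✓  3≤5≤7 ✓
Π(2lᵢ+1) = 11×5×11 = 605
triangle coeff Δ(5,2,5) = 1/38610
Σ_t [0,2]: t=0:+1/2880 t=1:−1/576 t=2:+1/2880 = -1/960
(3j)²=10/429 [(5 2 5; 0 0 0)], sign=+1
Σ_t [2,2]: t=2:+1/161280 = 1/161280
(3j)²=15/286 [(5 2 5; -5 0 5)], sign=+1
⇒ 4πI² = 125/169
I = (+1)√(125/169/(4π)) = 0.24260890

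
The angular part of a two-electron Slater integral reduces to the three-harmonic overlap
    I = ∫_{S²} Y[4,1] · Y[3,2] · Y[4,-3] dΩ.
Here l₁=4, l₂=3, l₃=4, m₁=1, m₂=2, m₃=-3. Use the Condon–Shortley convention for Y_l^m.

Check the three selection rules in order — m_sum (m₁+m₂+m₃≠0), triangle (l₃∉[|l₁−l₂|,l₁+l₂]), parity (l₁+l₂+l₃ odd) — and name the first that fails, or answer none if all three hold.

parity

m₁+m₂+m₃ = 1 + 2 − 3 = 0  ✓
triangle: |4−3|=1 ≤ l₃=4 ≤ 4+3=7  ✓
parity: l₁+l₂+l₃ = 11 is odd  ✗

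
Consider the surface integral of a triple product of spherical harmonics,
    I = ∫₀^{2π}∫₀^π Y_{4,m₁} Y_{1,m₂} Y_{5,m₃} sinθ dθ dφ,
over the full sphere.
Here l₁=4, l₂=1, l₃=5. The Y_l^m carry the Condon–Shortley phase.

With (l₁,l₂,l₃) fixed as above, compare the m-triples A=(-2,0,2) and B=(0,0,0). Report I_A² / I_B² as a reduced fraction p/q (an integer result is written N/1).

l's match ⇒ only the (l;m) 3-j factors differ between A and B.
A: triangle coeff Δ(4,1,5) = 1/495; Σ_t [0,0]: t=0:+1/1440 = 1/1440; (3j)²=7/165 [(4 1 5; -2 0 2)], sign=-1
B: triangle coeff Δ(4,1,5) = 1/495; Σ_t [0,0]: t=0:+1/576 = 1/576; (3j)²=5/99 [(4 1 5; 0 0 0)], sign=-1
I_A²/I_B² = (7/165)/(5/99) = 21/25

21/25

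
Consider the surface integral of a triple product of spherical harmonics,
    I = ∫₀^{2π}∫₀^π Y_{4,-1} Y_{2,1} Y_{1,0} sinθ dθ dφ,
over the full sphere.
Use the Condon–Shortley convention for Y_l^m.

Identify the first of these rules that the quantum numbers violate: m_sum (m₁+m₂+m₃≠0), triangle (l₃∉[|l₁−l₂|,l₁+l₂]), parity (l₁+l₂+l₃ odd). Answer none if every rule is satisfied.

triangle

Σmᵢ = 0  ✓
l₃∈[|l₁−l₂|,l₁+l₂]=[2,6], have l₃=1  ✗
Σlᵢ = 7 ⇒ odd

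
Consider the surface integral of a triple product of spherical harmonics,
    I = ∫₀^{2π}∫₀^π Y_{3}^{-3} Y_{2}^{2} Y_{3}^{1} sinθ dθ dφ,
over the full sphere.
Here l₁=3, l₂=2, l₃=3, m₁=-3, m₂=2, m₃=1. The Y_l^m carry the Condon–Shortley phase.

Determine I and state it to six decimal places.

0.132981

Checks pass: Σm=0; 8 even; l₃=3∈[1,5].
(2·3+1)(2·2+1)(2·3+1) = 245
Δ: 2! 4! 2! / 9! → 1/3780
sum: t=0:+1/24 t=1:−1/4 t=2:+1/24 = -1/6
3j²(3 2 3; 0 0 0) = Δ·Π!·Σ² = 4/105  (sign +1)
sum: t=2:+1/96 = 1/96
3j²(3 2 3; -3 2 1) = Δ·Π!·Σ² = 1/42  (sign +1)
combine: 4πI² = 245·4/105·1/42 = 2/9
take √, sign +1: I = 0.13298076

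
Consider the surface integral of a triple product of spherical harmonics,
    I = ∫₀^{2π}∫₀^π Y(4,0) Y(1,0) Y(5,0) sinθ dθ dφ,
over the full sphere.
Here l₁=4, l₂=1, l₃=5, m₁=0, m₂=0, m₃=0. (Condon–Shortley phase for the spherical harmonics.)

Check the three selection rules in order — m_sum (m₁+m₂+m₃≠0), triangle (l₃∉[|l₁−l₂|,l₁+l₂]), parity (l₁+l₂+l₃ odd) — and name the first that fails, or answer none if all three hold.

none

azimuthal sum: 0 + 0 + 0 = 0  ✓
3 ≤ 5 ≤ 5 (triangle on l)  ✓
L = 4 + 1 + 5 = 10 (even)  ✓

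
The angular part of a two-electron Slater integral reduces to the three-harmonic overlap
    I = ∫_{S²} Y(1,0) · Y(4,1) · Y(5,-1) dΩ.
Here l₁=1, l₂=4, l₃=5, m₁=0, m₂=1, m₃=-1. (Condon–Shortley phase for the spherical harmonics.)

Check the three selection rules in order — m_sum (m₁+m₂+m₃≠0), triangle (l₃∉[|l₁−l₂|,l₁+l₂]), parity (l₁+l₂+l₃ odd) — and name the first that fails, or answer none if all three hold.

none

Σmᵢ = 0  ✓
l₃∈[|l₁−l₂|,l₁+l₂]=[3,5], have l₃=5  ✓
Σlᵢ = 10 ⇒ even  ✓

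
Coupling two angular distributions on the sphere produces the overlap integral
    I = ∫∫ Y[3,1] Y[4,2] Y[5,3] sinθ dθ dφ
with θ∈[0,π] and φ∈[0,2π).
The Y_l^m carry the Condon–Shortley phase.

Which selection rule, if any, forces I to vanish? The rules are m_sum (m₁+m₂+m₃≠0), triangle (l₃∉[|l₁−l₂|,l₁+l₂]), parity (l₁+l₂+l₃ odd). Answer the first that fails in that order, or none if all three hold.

Σmᵢ = 6  ✗
l₃∈[|l₁−l₂|,l₁+l₂]=[1,7], have l₃=5
Σlᵢ = 12 ⇒ even

m_sum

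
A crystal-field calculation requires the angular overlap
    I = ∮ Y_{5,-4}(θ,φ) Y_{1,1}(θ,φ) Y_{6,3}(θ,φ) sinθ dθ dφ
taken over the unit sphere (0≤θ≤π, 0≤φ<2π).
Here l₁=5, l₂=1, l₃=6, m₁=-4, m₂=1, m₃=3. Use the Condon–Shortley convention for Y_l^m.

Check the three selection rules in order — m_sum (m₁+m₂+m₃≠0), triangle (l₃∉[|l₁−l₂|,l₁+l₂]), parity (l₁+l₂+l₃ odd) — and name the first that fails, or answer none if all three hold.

m₁+m₂+m₃ = -4 + 1 + 3 = 0  ✓
triangle: |5−1|=4 ≤ l₃=6 ≤ 5+1=6  ✓
parity: l₁+l₂+l₃ = 12 is even  ✓

none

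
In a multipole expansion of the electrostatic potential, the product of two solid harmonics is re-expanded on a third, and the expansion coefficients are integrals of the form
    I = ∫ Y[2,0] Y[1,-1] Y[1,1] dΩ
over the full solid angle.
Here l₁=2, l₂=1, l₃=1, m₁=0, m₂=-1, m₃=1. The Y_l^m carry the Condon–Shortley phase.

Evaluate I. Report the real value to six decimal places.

0.126157

m-sum 0 ✓  L=4 even ✓  1≤1≤3 ✓
Π(2lᵢ+1) = 5×3×3 = 45
triangle coeff Δ(2,1,1) = 1/30
Σ_t [1,1]: t=1:−1/1 = -1/1
(3j)²=2/15 [(2 1 1; 0 0 0)], sign=+1
Σ_t [0,0]: t=0:+1/4 = 1/4
(3j)²=1/30 [(2 1 1; 0 -1 1)], sign=+1
⇒ 4πI² = 1/5
I = (+1)√(1/5/(4π)) = 0.12615663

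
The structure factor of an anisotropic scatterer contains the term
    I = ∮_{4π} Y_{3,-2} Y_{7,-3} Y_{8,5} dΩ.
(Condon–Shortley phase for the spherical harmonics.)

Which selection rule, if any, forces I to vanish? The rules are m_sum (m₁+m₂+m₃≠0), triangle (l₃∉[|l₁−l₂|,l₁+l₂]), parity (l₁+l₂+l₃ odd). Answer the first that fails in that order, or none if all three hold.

none

azimuthal sum: -2 − 3 + 5 = 0  ✓
4 ≤ 8 ≤ 10 (triangle on l)  ✓
L = 3 + 7 + 8 = 18 (even)  ✓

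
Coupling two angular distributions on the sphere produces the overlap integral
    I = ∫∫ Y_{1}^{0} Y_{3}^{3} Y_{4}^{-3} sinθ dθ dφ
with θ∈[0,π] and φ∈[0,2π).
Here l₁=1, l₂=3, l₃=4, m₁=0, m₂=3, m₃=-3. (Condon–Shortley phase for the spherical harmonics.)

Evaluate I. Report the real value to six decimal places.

-0.162868

Rules hold: Σm=0, L=8 even, 2≤4≤4.
N = 3·7·9 = 189
Δ = 0!·2!·6!/9! = 1/252
Racah Σ t=0..0: t=0:+1/36 = 1/36
⇒ 3j(1 3 4; 0 0 0)² = 4/63, sgn +1
Racah Σ t=0..0: t=0:+1/720 = 1/720
⇒ 3j(1 3 4; 0 3 -3)² = 1/36, sgn -1
4πI² = N·(3j₀)²·(3jₘ)² = 1/3
I = -1·√(0.333333/4π) = -0.16286750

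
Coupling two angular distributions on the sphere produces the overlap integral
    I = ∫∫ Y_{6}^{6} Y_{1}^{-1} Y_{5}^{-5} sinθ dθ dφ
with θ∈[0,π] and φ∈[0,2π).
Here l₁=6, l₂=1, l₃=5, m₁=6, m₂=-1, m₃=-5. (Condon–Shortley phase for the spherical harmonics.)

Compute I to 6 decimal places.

0.331940

Rules hold: Σm=0, L=12 even, 5≤5≤7.
N = 13·3·11 = 429
Δ = 2!·10!·0!/13! = 1/858
Racah Σ t=1..1: t=1:−1/14400 = -1/14400
⇒ 3j(6 1 5; 0 0 0)² = 6/143, sgn +1
Racah Σ t=0..0: t=0:+1/7257600 = 1/7257600
⇒ 3j(6 1 5; 6 -1 -5)² = 1/13, sgn +1
4πI² = N·(3j₀)²·(3jₘ)² = 18/13
I = +1·√(1.38462/4π) = 0.33194004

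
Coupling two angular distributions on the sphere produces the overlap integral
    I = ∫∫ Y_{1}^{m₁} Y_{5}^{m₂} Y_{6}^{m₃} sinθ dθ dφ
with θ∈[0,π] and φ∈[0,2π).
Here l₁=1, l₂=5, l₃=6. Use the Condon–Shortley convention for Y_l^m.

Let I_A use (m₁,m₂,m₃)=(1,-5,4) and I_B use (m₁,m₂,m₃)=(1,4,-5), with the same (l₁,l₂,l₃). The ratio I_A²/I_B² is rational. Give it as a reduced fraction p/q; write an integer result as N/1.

l's match ⇒ only the (l;m) 3-j factors differ between A and B.
A: triangle coeff Δ(1,5,6) = 1/858; Σ_t [0,0]: t=0:+1/7257600 = 1/7257600; (3j)²=1/858 [(1 5 6; 1 -5 4)], sign=+1
B: triangle coeff Δ(1,5,6) = 1/858; Σ_t [0,0]: t=0:+1/725760 = 1/725760; (3j)²=5/78 [(1 5 6; 1 4 -5)], sign=-1
I_A²/I_B² = (1/858)/(5/78) = 1/55

1/55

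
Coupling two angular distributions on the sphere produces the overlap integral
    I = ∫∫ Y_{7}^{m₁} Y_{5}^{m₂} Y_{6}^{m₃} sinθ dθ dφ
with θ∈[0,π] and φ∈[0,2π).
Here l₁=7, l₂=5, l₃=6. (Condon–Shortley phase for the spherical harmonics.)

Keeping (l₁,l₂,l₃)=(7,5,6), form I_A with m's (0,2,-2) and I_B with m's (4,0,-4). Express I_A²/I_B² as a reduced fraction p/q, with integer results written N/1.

Shared (l₁,l₂,l₃)=(7,5,6): N and (l;000)² cancel in I_A²/I_B².
A: Δ = 6!·8!·4!/19! = 1/174594420; Racah Σ t=3..6: t=3:−1/497664 t=4:+1/207360 t=5:−1/691200 t=6:+1/21772800 = 41/29030400; ⇒ 3j(7 5 6; 0 2 -2)² = 11767/1385670, sgn +1
B: Δ = 6!·8!·4!/19! = 1/174594420; Racah Σ t=1..3: t=1:−1/4147200 t=2:+1/1451520 t=3:−1/5806080 = 1/3628800; ⇒ 3j(7 5 6; 4 0 -4)² = 320/29393, sgn +1
I_A²/I_B² = (11767/1385670)/(320/29393) = 82369/105600

82369/105600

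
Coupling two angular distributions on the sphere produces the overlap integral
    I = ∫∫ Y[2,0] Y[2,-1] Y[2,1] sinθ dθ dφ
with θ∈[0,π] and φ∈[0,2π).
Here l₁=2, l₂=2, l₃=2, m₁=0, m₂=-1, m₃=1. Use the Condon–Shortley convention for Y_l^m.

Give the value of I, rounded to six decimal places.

-0.090112

Checks pass: Σm=0; 6 even; l₃=2∈[0,4].
(2·2+1)(2·2+1)(2·2+1) = 125
Δ: 2! 2! 2! / 7! → 1/630
sum: t=0:+1/8 t=1:−1/1 t=2:+1/8 = -3/4
3j²(2 2 2; 0 0 0) = Δ·Π!·Σ² = 2/35  (sign -1)
sum: t=0:+1/4 t=1:−1/2 = -1/4
3j²(2 2 2; 0 -1 1) = Δ·Π!·Σ² = 1/70  (sign +1)
combine: 4πI² = 125·2/35·1/70 = 5/49
take √, sign -1: I = -0.09011188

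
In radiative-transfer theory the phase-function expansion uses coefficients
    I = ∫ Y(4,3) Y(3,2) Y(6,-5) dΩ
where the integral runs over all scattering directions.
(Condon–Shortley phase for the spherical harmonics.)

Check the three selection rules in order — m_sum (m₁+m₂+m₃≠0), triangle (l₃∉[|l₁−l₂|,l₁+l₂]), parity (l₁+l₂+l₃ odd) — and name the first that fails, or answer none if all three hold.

parity

m₁+m₂+m₃ = 3 + 2 − 5 = 0  ✓
triangle: |4−3|=1 ≤ l₃=6 ≤ 4+3=7  ✓
parity: l₁+l₂+l₃ = 13 is odd  ✗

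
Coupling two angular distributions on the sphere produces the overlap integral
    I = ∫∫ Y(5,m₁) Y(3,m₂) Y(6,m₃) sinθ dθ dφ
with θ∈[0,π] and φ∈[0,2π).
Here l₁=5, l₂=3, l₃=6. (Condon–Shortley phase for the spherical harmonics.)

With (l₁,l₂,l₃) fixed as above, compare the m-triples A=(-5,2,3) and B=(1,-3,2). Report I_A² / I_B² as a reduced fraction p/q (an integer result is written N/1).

9/35

Shared (l₁,l₂,l₃)=(5,3,6): N and (l;000)² cancel in I_A²/I_B².
A: Δ = 2!·8!·4!/15! = 1/675675; Racah Σ t=2..2: t=2:+1/483840 = 1/483840; ⇒ 3j(5 3 6; -5 2 3)² = 6/1001, sgn -1
B: Δ = 2!·8!·4!/15! = 1/675675; Racah Σ t=0..0: t=0:+1/27648 = 1/27648; ⇒ 3j(5 3 6; 1 -3 2)² = 10/429, sgn +1
I_A²/I_B² = (6/1001)/(10/429) = 9/35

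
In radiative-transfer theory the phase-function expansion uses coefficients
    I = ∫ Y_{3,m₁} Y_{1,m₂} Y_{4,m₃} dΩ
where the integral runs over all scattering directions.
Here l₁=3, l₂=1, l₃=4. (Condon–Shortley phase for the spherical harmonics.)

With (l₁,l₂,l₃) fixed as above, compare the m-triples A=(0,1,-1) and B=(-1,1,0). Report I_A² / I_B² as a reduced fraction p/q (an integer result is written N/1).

l's match ⇒ only the (l;m) 3-j factors differ between A and B.
A: triangle coeff Δ(3,1,4) = 1/252; Σ_t [0,0]: t=0:+1/72 = 1/72; (3j)²=5/126 [(3 1 4; 0 1 -1)], sign=-1
B: triangle coeff Δ(3,1,4) = 1/252; Σ_t [0,0]: t=0:+1/96 = 1/96; (3j)²=1/42 [(3 1 4; -1 1 0)], sign=+1
I_A²/I_B² = (5/126)/(1/42) = 5/3

5/3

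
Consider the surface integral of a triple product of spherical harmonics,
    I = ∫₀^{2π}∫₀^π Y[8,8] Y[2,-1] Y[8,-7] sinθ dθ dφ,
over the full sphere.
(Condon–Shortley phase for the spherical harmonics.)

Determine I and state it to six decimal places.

0.162642

Rules hold: Σm=0, L=18 even, 6≤8≤10.
N = 17·5·17 = 1445
Δ = 2!·14!·2!/19! = 1/348840
Racah Σ t=0..2: t=0:+1/116121600 t=1:−1/25401600 t=2:+1/116121600 = -1/45158400
⇒ 3j(8 2 8; 0 0 0)² = 24/1615, sgn -1
Racah Σ t=0..0: t=0:+1/174356582400 = 1/174356582400
⇒ 3j(8 2 8; 8 -1 -7)² = 5/323, sgn -1
4πI² = N·(3j₀)²·(3jₘ)² = 120/361
I = +1·√(0.33241/4π) = 0.16264177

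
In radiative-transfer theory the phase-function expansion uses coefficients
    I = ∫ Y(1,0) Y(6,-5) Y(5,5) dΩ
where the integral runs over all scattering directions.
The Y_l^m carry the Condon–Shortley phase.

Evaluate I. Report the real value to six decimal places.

Rules hold: Σm=0, L=12 even, 5≤5≤7.
N = 3·13·11 = 429
Δ = 2!·0!·10!/13! = 1/858
Racah Σ t=1..1: t=1:−1/14400 = -1/14400
⇒ 3j(1 6 5; 0 0 0)² = 6/143, sgn +1
Racah Σ t=1..1: t=1:−1/3628800 = -1/3628800
⇒ 3j(1 6 5; 0 -5 5)² = 1/78, sgn -1
4πI² = N·(3j₀)²·(3jₘ)² = 3/13
I = -1·√(0.230769/4π) = -0.13551395

-0.135514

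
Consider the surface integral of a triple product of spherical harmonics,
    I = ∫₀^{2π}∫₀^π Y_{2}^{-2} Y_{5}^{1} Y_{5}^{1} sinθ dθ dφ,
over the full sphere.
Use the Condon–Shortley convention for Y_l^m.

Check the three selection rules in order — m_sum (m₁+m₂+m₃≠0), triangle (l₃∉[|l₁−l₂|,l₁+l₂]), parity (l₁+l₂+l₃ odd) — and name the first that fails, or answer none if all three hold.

azimuthal sum: -2 + 1 + 1 = 0  ✓
3 ≤ 5 ≤ 7 (triangle on l)  ✓
L = 2 + 5 + 5 = 12 (even)  ✓

none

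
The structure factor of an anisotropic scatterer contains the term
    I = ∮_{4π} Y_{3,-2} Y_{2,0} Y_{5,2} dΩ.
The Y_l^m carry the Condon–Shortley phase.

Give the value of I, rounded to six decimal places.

0.190188

Checks pass: Σm=0; 10 even; l₃=5∈[1,5].
(2·3+1)(2·2+1)(2·5+1) = 385
Δ: 0! 6! 4! / 11! → 1/2310
sum: t=0:+1/144 = 1/144
3j²(3 2 5; 0 0 0) = Δ·Π!·Σ² = 10/231  (sign -1)
sum: t=0:+1/480 = 1/480
3j²(3 2 5; -2 0 2) = Δ·Π!·Σ² = 3/110  (sign -1)
combine: 4πI² = 385·10/231·3/110 = 5/11
take √, sign +1: I = 0.19018827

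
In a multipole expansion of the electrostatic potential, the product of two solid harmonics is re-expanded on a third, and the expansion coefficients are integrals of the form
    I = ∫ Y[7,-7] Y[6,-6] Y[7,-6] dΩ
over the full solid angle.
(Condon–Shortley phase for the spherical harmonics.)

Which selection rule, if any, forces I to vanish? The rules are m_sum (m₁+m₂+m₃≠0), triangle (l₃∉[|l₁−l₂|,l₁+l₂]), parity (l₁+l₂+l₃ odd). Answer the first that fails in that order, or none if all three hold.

m₁+m₂+m₃ = -7 − 6 − 6 = -19  ✗
triangle: |7−6|=1 ≤ l₃=7 ≤ 7+6=13
parity: l₁+l₂+l₃ = 20 is even

m_sum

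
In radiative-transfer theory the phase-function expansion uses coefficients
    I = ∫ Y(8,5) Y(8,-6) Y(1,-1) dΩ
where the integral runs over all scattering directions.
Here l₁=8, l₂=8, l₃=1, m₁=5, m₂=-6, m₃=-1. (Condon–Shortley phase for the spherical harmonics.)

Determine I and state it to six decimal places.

m-sum = 5 − 6 − 1 = -2 ≠ 0 ⇒ I = 0

0.000000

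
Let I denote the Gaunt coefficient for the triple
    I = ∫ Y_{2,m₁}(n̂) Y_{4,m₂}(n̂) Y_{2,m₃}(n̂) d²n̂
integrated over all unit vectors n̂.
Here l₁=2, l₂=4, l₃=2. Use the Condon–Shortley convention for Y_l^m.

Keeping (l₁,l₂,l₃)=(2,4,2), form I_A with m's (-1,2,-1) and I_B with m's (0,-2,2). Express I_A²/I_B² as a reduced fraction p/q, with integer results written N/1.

Same 2,4,2: normalisation and zero-m 3j drop out of the ratio.
A: Δ: 4! 0! 4! / 9! → 1/630; sum: t=3:−1/36 = -1/36; 3j²(2 4 2; -1 2 -1) = Δ·Π!·Σ² = 4/63  (sign +1)
B: Δ: 4! 0! 4! / 9! → 1/630; sum: t=2:+1/96 = 1/96; 3j²(2 4 2; 0 -2 2) = Δ·Π!·Σ² = 1/42  (sign +1)
I_A²/I_B² = (4/63)/(1/42) = 8/3

8/3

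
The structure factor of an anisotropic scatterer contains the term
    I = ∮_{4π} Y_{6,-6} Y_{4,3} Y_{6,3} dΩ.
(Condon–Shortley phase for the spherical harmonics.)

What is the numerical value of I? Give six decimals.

-0.119136

Rules hold: Σm=0, L=16 even, 2≤6≤10.
N = 13·9·13 = 1521
Δ = 4!·8!·4!/17! = 1/15315300
Racah Σ t=0..4: t=0:+1/829440 t=1:−1/25920 t=2:+1/9216 t=3:−1/25920 t=4:+1/829440 = 7/207360
⇒ 3j(6 4 6; 0 0 0)² = 28/2431, sgn +1
Racah Σ t=4..4: t=4:+1/5806080 = 1/5806080
⇒ 3j(6 4 6; -6 3 3)² = 9/884, sgn -1
4πI² = N·(3j₀)²·(3jₘ)² = 567/3179
I = -1·√(0.178358/4π) = -0.11913554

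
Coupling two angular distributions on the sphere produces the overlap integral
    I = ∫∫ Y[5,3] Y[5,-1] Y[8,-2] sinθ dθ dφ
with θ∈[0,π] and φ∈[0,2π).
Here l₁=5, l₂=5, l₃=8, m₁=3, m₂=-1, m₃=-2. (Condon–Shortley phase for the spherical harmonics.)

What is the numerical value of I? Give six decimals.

m-sum 0 ✓  L=18 even ✓  0≤8≤10 ✓
Π(2lᵢ+1) = 11×11×17 = 2057
triangle coeff Δ(5,5,8) = 1/37413090
Σ_t [0,2]: t=0:+1/1036800 t=1:−1/331776 t=2:+1/1036800 = -1/921600
(3j)²=490/46189 [(5 5 8; 0 0 0)], sign=-1
Σ_t [0,2]: t=0:+1/1658880 t=1:−1/3628800 t=2:+1/116121600 = 13/38707200
(3j)²=39/3553 [(5 5 8; 3 -1 -2)], sign=+1
⇒ 4πI² = 1470/6137
I = (-1)√(1470/6137/(4π)) = -0.13806248

-0.138062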